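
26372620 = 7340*3593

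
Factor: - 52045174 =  - 2^1*26022587^1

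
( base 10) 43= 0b101011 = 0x2b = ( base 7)61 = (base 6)111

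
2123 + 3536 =5659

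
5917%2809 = 299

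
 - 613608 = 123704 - 737312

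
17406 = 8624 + 8782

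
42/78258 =7/13043  =  0.00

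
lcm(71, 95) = 6745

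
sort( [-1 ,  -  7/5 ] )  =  [ -7/5, - 1]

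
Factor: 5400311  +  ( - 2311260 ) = 3089051 = 7^1 * 29^1 * 15217^1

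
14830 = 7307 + 7523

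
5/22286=5/22286 = 0.00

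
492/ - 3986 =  - 1 +1747/1993 = - 0.12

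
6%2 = 0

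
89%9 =8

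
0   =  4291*0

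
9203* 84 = 773052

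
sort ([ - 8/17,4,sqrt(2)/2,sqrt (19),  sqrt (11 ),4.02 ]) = [ - 8/17 , sqrt(2)/2,sqrt( 11), 4,4.02,sqrt (19 )]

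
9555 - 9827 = - 272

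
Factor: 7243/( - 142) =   -  2^ ( - 1) * 71^( - 1 )*7243^1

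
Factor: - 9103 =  - 9103^1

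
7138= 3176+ 3962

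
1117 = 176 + 941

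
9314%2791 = 941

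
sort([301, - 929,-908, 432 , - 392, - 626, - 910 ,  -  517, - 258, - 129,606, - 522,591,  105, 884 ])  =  [ - 929, - 910,  -  908, - 626 , - 522, - 517, - 392,-258, -129,105 , 301,432, 591,606, 884]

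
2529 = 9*281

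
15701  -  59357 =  - 43656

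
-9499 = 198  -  9697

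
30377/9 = 30377/9 = 3375.22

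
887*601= 533087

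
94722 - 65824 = 28898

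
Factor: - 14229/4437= - 93/29 = - 3^1*29^( - 1)*31^1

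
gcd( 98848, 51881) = 1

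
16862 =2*8431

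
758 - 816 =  - 58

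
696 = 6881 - 6185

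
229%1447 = 229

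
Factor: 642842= 2^1*293^1 * 1097^1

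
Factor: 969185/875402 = 2^( -1) *5^1*7^1* 11^ (-1 )*27691^1*39791^ ( - 1)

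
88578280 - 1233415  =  87344865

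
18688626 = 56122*333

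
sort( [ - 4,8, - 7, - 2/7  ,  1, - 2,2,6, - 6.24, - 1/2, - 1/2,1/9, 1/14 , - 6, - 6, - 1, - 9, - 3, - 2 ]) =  [-9,  -  7, -6.24, - 6, - 6, -4, - 3, - 2, - 2,  -  1, - 1/2,-1/2 , - 2/7,1/14 , 1/9,1,2,6,8]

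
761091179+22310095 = 783401274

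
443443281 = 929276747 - 485833466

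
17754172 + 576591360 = 594345532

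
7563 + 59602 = 67165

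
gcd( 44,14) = 2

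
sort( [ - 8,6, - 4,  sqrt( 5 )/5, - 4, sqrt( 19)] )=[-8, - 4, - 4 , sqrt(5 )/5,sqrt(19 ) , 6 ]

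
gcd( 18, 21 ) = 3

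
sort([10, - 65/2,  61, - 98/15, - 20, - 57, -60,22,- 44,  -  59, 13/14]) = [ -60,-59,- 57, - 44, - 65/2,- 20, - 98/15,  13/14,10,  22,61] 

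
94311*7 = 660177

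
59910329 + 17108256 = 77018585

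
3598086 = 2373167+1224919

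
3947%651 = 41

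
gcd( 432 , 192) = 48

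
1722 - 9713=-7991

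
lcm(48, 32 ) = 96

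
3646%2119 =1527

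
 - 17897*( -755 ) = 13512235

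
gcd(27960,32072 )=8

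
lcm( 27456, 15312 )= 796224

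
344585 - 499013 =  - 154428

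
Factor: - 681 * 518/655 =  -352758/655 = - 2^1 * 3^1*5^(-1)*7^1 * 37^1 * 131^(  -  1)*227^1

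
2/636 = 1/318  =  0.00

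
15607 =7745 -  - 7862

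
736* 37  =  27232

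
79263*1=79263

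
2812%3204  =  2812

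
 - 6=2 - 8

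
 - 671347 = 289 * ( - 2323)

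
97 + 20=117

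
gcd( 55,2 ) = 1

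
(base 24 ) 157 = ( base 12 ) 4a7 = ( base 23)17D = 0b1010111111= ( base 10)703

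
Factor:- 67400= - 2^3*5^2 * 337^1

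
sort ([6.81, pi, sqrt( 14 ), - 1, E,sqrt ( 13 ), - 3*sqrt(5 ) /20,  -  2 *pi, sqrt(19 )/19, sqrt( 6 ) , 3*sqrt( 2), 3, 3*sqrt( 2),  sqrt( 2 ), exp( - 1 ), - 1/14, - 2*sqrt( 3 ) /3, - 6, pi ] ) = [ - 2* pi,-6, - 2*sqrt ( 3) /3, - 1, - 3 *sqrt( 5 )/20, - 1/14, sqrt ( 19)/19, exp( - 1)  ,  sqrt( 2 ) , sqrt(  6 ), E, 3, pi, pi, sqrt( 13), sqrt( 14), 3 *sqrt(2 ), 3 *sqrt( 2),6.81] 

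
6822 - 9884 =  - 3062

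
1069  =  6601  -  5532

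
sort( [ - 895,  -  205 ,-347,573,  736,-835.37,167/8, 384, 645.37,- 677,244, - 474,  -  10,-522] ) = [  -  895, - 835.37,  -  677, - 522, - 474, - 347, - 205, - 10,167/8,244,384,573,645.37 , 736 ] 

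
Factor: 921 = 3^1*307^1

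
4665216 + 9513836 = 14179052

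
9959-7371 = 2588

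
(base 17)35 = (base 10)56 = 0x38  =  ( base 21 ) 2E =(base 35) 1L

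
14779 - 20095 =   -  5316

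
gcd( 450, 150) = 150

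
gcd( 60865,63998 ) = 1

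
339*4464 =1513296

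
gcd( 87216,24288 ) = 1104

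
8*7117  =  56936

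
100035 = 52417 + 47618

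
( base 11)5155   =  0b1101010110100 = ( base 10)6836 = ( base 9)10335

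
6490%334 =144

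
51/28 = 1 + 23/28 = 1.82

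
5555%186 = 161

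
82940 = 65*1276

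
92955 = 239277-146322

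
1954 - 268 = 1686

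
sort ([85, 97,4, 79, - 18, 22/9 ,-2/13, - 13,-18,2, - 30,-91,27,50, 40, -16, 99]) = [ - 91, - 30, - 18, - 18, - 16, - 13, - 2/13, 2,22/9 , 4,27,  40, 50,79, 85, 97, 99 ]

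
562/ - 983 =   -  562/983 = -0.57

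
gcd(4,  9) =1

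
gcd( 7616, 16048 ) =272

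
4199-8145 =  - 3946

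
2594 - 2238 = 356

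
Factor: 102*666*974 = 2^3*3^3*17^1*37^1*487^1 = 66165768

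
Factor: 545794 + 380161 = 5^1*109^1*1699^1 = 925955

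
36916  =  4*9229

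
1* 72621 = 72621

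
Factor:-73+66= -7 = - 7^1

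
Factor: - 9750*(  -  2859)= 2^1 *3^2*5^3*13^1*953^1 = 27875250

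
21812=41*532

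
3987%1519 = 949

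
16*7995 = 127920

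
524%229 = 66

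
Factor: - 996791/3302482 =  - 2^( - 1 )*109^(- 1)*199^1*5009^1*15149^( - 1)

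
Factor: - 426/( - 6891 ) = 142/2297 = 2^1 * 71^1*2297^( - 1 )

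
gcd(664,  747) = 83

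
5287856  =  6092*868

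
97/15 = 6 + 7/15 = 6.47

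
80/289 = 80/289 = 0.28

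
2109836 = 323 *6532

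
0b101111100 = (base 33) BH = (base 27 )E2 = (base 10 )380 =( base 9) 462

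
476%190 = 96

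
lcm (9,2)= 18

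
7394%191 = 136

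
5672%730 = 562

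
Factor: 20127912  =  2^3*3^1*7^1 * 119809^1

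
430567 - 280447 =150120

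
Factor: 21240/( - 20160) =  - 59/56=- 2^ ( - 3 )*7^( - 1)*59^1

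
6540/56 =1635/14 =116.79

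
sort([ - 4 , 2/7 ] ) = [ - 4, 2/7 ]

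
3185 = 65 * 49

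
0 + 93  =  93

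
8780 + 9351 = 18131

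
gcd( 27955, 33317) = 1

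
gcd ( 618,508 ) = 2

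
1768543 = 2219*797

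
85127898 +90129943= 175257841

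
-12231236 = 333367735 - 345598971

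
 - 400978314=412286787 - 813265101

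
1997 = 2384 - 387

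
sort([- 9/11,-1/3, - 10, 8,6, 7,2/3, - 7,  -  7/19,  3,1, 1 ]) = [-10, - 7, - 9/11,-7/19,-1/3,2/3, 1,  1,3,  6,7, 8] 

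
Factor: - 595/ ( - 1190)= 1/2 = 2^(-1) 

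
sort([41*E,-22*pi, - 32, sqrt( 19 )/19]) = [ -22* pi,  -  32,sqrt( 19 )/19,41*E]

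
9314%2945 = 479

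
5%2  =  1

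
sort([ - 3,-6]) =[ - 6, - 3] 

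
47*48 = 2256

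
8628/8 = 2157/2= 1078.50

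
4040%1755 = 530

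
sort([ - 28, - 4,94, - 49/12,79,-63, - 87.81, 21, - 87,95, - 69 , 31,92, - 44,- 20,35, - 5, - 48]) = [ - 87.81,  -  87, - 69, - 63, - 48, - 44,-28 ,-20, - 5, - 49/12, - 4,21, 31,35,  79,92,94, 95] 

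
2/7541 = 2/7541 = 0.00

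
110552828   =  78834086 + 31718742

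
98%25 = 23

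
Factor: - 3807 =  - 3^4*47^1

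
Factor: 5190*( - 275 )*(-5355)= 2^1*3^3*5^4* 7^1*11^1*17^1 * 173^1 = 7642923750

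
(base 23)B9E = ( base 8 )13630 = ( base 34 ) 57M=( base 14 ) 22B6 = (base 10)6040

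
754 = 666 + 88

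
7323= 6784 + 539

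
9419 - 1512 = 7907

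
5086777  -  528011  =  4558766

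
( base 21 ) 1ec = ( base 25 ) 14M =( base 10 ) 747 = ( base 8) 1353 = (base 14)3B5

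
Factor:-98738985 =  - 3^1*5^1*6582599^1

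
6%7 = 6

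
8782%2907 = 61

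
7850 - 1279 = 6571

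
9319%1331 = 2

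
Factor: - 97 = -97^1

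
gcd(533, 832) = 13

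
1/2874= 1/2874 = 0.00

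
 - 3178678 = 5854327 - 9033005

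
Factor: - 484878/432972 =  - 2^( - 1 )*3^(-2 )*19^( - 1 )*383^1=- 383/342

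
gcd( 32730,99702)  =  6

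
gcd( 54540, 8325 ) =45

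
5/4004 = 5/4004 = 0.00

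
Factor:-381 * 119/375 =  - 5^( -3)*7^1 * 17^1*127^1 = -15113/125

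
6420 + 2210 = 8630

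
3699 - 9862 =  -6163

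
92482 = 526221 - 433739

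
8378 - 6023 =2355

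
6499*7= 45493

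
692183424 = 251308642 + 440874782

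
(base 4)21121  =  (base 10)601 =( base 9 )737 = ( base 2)1001011001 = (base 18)1f7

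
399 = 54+345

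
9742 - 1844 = 7898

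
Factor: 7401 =3^1*2467^1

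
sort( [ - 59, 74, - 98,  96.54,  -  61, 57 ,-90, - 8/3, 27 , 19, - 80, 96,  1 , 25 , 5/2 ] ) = [ - 98, - 90,- 80,-61,- 59, - 8/3,1,5/2,19,  25, 27, 57,74, 96, 96.54]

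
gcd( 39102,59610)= 6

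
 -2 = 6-8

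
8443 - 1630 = 6813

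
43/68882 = 43/68882 = 0.00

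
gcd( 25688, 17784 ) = 1976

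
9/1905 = 3/635 =0.00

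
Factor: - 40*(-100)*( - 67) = - 2^5*5^3 * 67^1= -268000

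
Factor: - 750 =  - 2^1*3^1*5^3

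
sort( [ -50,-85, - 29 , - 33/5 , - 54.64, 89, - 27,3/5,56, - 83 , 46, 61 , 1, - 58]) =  [ - 85, - 83,-58, - 54.64, - 50,-29, - 27, - 33/5,3/5,  1, 46,56,61,89 ]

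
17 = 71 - 54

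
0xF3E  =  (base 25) 662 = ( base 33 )3j8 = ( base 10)3902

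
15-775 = - 760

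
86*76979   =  6620194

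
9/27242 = 9/27242 = 0.00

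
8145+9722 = 17867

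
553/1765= 553/1765 =0.31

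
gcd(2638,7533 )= 1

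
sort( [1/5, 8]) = [ 1/5,8]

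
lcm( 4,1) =4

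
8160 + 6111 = 14271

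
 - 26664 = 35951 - 62615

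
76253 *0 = 0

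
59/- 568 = -1 + 509/568  =  - 0.10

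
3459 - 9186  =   - 5727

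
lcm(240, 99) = 7920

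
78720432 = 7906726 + 70813706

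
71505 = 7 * 10215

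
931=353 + 578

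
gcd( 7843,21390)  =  713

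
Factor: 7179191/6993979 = 467^1*15373^1*6993979^( - 1)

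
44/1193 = 44/1193 = 0.04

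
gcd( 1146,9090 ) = 6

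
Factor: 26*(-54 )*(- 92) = 2^4*3^3*13^1*23^1 = 129168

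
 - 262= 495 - 757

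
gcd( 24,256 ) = 8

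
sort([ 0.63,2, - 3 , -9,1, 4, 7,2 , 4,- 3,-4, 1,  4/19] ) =[ - 9,-4, - 3, - 3,4/19,0.63, 1, 1, 2, 2,4, 4, 7]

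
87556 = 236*371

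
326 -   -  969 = 1295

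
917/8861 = 917/8861 = 0.10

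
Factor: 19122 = 2^1*3^1*3187^1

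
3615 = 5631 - 2016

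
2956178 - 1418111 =1538067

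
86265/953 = 86265/953 = 90.52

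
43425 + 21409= 64834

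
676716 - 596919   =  79797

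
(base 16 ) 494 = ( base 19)34d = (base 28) 1DO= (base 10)1172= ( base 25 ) 1lm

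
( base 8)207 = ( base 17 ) 7g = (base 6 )343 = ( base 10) 135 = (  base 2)10000111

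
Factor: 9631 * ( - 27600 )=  - 2^4 * 3^1 * 5^2 *23^1*9631^1 = - 265815600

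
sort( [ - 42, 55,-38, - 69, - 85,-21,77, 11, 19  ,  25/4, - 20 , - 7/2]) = [ - 85, - 69,-42 , - 38,  -  21, - 20, - 7/2, 25/4,11, 19,  55,77 ] 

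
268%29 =7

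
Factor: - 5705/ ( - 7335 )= 7/9= 3^( - 2)*7^1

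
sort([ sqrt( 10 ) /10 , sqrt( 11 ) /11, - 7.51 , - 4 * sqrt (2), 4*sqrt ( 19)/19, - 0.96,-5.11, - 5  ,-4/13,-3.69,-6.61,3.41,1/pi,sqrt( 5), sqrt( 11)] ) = [ - 7.51, - 6.61,-4*sqrt( 2 ), - 5.11, - 5 , -3.69,-0.96, - 4/13,sqrt( 11 )/11, sqrt( 10)/10,1/pi, 4 *sqrt(19)/19,  sqrt( 5 ), sqrt( 11 ),3.41 ] 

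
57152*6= 342912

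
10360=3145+7215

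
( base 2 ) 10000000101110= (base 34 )74a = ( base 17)1b8a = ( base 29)9N2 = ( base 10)8238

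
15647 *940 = 14708180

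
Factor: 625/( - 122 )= -2^( - 1)*5^4*61^( - 1 ) 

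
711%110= 51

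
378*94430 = 35694540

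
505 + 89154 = 89659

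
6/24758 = 3/12379 = 0.00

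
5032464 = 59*85296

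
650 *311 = 202150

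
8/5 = 8/5 = 1.60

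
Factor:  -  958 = - 2^1*479^1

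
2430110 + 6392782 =8822892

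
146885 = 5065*29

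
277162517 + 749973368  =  1027135885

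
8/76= 2/19 = 0.11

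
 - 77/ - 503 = 77/503 = 0.15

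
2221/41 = 54 +7/41= 54.17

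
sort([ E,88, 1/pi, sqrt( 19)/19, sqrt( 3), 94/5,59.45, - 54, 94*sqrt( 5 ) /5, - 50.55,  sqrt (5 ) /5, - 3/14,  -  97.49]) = [ - 97.49 , - 54 , - 50.55, - 3/14,  sqrt (19 )/19, 1/pi, sqrt( 5)/5,sqrt( 3 ), E, 94/5,94*sqrt(5 )/5, 59.45, 88]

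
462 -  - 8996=9458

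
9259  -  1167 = 8092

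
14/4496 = 7/2248 = 0.00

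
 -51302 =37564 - 88866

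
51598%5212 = 4690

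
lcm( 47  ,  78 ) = 3666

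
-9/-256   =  9/256 = 0.04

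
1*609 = 609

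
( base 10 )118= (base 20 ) 5i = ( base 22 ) 58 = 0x76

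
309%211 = 98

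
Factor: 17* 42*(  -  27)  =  -19278 = - 2^1*3^4*7^1 * 17^1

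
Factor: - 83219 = - 83219^1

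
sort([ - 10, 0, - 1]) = [ - 10, - 1,0]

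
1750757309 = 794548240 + 956209069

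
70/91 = 10/13 = 0.77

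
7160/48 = 149+1/6=149.17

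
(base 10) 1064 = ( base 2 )10000101000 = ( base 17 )3ba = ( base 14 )560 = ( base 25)1he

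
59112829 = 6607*8947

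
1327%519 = 289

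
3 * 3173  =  9519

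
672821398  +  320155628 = 992977026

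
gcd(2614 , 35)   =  1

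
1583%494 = 101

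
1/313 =1/313 = 0.00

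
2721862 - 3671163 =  - 949301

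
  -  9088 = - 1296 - 7792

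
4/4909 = 4/4909  =  0.00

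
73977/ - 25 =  - 73977/25 = -2959.08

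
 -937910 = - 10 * 93791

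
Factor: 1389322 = 2^1*11^2*5741^1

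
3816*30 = 114480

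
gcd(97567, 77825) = 1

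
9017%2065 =757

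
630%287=56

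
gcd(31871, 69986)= 7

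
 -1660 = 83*( - 20 )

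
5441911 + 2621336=8063247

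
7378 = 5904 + 1474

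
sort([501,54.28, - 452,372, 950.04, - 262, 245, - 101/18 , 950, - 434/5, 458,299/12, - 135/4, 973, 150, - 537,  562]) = [ - 537, - 452,  -  262, - 434/5, - 135/4  , - 101/18, 299/12 , 54.28,150,  245, 372,  458,  501  ,  562, 950, 950.04 , 973]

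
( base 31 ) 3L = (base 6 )310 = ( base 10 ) 114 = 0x72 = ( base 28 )42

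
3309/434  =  7 + 271/434 = 7.62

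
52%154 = 52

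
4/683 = 4/683 = 0.01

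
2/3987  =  2/3987 = 0.00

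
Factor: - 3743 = -19^1*197^1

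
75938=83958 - 8020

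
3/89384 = 3/89384 = 0.00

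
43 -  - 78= 121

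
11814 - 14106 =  - 2292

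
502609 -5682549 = - 5179940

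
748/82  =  9  +  5/41  =  9.12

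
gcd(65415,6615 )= 735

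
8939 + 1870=10809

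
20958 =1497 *14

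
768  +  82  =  850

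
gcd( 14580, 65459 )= 1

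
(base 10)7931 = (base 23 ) emj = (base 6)100415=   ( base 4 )1323323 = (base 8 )17373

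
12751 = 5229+7522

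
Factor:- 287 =-7^1*41^1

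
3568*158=563744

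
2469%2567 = 2469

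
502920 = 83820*6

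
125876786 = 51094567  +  74782219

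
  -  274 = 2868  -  3142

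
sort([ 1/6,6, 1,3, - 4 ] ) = [ - 4,1/6, 1,3,6] 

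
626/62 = 10+3/31 = 10.10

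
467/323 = 467/323=1.45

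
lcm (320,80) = 320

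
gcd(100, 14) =2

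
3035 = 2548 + 487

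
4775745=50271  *95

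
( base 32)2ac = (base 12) 1464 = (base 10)2380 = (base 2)100101001100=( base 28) 310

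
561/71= 7 + 64/71 = 7.90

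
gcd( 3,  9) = 3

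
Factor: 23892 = 2^2*3^1*11^1 *181^1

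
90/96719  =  90/96719 = 0.00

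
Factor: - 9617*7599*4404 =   -  2^2* 3^2*17^1*59^1*149^1*163^1*367^1= - 321842483532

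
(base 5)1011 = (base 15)8B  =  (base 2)10000011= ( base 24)5b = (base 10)131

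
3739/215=17 + 84/215 = 17.39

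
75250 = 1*75250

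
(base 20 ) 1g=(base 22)1e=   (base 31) 15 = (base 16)24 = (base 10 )36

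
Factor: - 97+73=-2^3*3^1 = -24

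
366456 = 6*61076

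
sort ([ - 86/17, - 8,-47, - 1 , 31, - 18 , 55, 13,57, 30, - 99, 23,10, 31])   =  [ - 99, - 47, - 18,-8,-86/17,-1,10, 13,  23, 30, 31,31,55, 57 ]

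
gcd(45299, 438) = 1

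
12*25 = 300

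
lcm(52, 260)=260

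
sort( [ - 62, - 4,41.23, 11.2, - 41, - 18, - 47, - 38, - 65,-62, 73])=[-65, - 62, - 62, - 47,-41, - 38, - 18, - 4,  11.2, 41.23,73]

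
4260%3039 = 1221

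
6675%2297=2081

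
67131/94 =714+15/94 = 714.16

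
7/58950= 7/58950  =  0.00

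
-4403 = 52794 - 57197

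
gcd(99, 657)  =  9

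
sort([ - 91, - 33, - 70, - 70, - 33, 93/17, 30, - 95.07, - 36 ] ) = [ - 95.07, - 91, - 70, - 70, - 36, - 33,-33, 93/17, 30]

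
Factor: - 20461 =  - 7^1*37^1*79^1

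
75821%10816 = 109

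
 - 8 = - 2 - 6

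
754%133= 89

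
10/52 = 5/26 = 0.19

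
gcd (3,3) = 3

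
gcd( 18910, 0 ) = 18910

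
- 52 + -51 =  - 103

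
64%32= 0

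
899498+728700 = 1628198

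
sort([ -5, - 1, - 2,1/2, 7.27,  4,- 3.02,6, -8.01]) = [ - 8.01,-5,-3.02,-2, - 1,1/2,4, 6, 7.27]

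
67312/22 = 33656/11 = 3059.64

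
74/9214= 37/4607 = 0.01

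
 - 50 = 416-466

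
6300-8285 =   -  1985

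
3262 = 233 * 14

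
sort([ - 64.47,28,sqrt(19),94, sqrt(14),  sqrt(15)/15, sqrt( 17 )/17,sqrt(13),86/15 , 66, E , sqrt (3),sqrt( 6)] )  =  [ -64.47,sqrt( 17)/17 , sqrt(15 )/15, sqrt( 3),sqrt(6 ), E,sqrt (13),sqrt(14 ), sqrt(19 ), 86/15 , 28,66,94]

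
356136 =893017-536881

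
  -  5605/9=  - 623+2/9 = -622.78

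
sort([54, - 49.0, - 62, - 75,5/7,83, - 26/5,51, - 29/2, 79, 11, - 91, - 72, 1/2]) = [ - 91, - 75, - 72, - 62, - 49.0, - 29/2 , - 26/5,1/2,5/7, 11 , 51,54, 79,83 ]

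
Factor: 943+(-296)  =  647=647^1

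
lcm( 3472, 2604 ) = 10416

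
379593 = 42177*9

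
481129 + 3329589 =3810718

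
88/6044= 22/1511 = 0.01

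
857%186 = 113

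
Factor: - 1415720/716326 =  - 2^2 * 5^1*13^( - 1)*27551^( - 1)*35393^1 = - 707860/358163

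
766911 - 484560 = 282351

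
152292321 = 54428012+97864309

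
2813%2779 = 34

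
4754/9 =4754/9  =  528.22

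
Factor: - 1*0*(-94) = 0^1 = 0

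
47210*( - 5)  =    -  236050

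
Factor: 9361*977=11^1*23^1*37^1*977^1 = 9145697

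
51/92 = 51/92 = 0.55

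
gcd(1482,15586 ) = 2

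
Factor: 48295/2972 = 65/4 = 2^( - 2)*5^1*13^1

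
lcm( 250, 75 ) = 750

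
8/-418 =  - 4/209 = -  0.02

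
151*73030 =11027530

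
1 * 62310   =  62310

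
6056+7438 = 13494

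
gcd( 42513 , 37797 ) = 3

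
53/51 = 53/51 = 1.04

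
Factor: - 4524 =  - 2^2 * 3^1*13^1 * 29^1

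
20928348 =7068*2961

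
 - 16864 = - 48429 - -31565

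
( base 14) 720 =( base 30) 1GK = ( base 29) 1j8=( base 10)1400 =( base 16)578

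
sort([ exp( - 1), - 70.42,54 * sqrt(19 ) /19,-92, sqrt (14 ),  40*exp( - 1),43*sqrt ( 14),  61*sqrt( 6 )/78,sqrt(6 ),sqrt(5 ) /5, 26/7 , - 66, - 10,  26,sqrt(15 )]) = [ - 92, - 70.42, - 66, - 10,exp( - 1),sqrt(5 ) /5 , 61*sqrt ( 6 )/78,sqrt( 6),26/7,sqrt( 14 ), sqrt ( 15),54*sqrt (19)/19,  40 * exp( - 1 ),26, 43*sqrt( 14 )]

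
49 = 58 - 9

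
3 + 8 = 11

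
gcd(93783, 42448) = 1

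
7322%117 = 68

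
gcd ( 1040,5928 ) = 104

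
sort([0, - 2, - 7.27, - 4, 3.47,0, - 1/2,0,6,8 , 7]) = [ - 7.27, - 4, - 2,- 1/2,0 , 0, 0,  3.47,  6, 7,  8]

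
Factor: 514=2^1*257^1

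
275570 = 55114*5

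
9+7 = 16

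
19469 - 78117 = -58648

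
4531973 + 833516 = 5365489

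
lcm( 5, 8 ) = 40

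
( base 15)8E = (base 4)2012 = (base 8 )206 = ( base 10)134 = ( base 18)78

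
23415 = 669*35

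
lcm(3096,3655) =263160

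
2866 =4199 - 1333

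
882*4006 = 3533292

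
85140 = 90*946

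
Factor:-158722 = -2^1*61^1*1301^1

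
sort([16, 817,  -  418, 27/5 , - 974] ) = [ - 974 , - 418,27/5,16,817] 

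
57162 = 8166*7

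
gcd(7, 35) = 7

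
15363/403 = 15363/403=38.12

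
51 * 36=1836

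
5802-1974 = 3828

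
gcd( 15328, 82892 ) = 4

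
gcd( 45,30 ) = 15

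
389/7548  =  389/7548  =  0.05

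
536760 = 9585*56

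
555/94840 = 111/18968= 0.01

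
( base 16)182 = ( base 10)386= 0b110000010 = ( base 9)468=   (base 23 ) GI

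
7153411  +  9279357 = 16432768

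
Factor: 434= 2^1*7^1*31^1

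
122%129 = 122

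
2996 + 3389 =6385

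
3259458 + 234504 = 3493962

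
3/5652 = 1/1884 = 0.00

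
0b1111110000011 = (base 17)1AF9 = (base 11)6074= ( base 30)8SR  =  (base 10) 8067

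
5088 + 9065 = 14153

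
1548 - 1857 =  - 309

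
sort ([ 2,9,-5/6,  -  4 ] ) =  [-4, - 5/6, 2 , 9 ] 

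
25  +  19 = 44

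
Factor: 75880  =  2^3*5^1*7^1* 271^1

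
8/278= 4/139 = 0.03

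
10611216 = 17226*616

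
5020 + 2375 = 7395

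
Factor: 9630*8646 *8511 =708634200780 = 2^2*3^4*5^1*11^1*107^1 * 131^1*2837^1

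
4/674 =2/337=0.01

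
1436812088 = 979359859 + 457452229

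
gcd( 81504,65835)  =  9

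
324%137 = 50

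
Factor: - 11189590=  - 2^1*5^1*271^1*4129^1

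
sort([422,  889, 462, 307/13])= [ 307/13, 422,462, 889]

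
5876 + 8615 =14491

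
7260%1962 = 1374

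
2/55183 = 2/55183 = 0.00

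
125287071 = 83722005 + 41565066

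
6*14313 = 85878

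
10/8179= 10/8179 = 0.00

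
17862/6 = 2977 = 2977.00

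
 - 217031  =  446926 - 663957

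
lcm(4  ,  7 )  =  28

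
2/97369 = 2/97369= 0.00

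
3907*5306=20730542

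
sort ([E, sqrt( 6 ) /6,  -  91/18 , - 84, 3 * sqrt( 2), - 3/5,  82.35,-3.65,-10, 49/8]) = [ - 84, - 10,  -  91/18,  -  3.65, - 3/5, sqrt(6) /6,E,3*sqrt(2), 49/8, 82.35]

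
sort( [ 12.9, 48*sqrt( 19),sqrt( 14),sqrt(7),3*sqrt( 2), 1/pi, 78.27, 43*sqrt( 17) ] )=[ 1/pi, sqrt( 7),sqrt( 14 ), 3*sqrt( 2), 12.9, 78.27, 43*sqrt(17 ), 48*sqrt( 19) ] 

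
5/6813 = 5/6813 = 0.00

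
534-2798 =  - 2264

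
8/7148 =2/1787= 0.00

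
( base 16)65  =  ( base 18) 5B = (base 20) 51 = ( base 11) 92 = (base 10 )101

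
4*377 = 1508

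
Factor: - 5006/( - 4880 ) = 2503/2440 =2^(-3) * 5^( - 1 )*61^( - 1 )*2503^1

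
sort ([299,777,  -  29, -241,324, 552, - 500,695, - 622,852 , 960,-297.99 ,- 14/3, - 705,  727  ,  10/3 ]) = [  -  705, - 622, -500, - 297.99, - 241,-29,  -  14/3,10/3,  299,324,552, 695,727,  777,852 , 960] 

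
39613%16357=6899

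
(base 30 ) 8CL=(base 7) 31050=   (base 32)7ct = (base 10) 7581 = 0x1d9d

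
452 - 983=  -531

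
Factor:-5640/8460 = -2/3  =  - 2^1*3^(-1)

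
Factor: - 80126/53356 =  - 2^( - 1 )*13339^(- 1)*40063^1 = - 40063/26678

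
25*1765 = 44125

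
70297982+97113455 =167411437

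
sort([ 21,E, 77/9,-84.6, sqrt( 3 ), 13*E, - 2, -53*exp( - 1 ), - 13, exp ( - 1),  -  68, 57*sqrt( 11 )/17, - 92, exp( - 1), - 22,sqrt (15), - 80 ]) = [ -92, - 84.6, - 80, - 68, - 22,-53*exp ( - 1), - 13,- 2,  exp( - 1),exp( - 1), sqrt( 3 ), E , sqrt( 15 ),77/9,57 * sqrt( 11 ) /17,21, 13*E]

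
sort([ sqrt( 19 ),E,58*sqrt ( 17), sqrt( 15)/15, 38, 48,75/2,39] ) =[sqrt(15 ) /15 , E, sqrt( 19),75/2,  38,39,48,  58*sqrt( 17)]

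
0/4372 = 0 = 0.00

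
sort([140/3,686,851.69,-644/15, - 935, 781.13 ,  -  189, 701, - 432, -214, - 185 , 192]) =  [ - 935, - 432, - 214, - 189, - 185, - 644/15, 140/3,  192,686,  701,  781.13,851.69]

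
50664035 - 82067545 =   -  31403510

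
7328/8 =916 = 916.00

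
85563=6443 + 79120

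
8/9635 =8/9635 = 0.00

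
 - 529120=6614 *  ( - 80)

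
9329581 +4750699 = 14080280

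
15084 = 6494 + 8590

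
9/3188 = 9/3188 = 0.00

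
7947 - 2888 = 5059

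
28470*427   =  12156690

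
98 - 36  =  62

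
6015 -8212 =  - 2197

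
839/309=839/309 = 2.72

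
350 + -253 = 97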